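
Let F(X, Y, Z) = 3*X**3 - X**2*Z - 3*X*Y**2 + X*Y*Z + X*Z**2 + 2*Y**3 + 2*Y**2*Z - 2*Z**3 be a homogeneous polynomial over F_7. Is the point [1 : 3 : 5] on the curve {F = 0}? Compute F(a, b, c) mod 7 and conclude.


F(1,3,5) ≡ 3 (mod 7); P is NOT on the curve.

Evaluate F(1, 3, 5) term-by-term (mod 7).
  3*X**3 ↦ 3·1·1·1 = 3
  -X**2*Z ↦ -1·1·1·5 = -5
  -3*X*Y**2 ↦ -3·1·9·1 = -27
  X*Y*Z ↦ 1·1·3·5 = 15
  X*Z**2 ↦ 1·1·1·25 = 25
  2*Y**3 ↦ 2·1·27·1 = 54
  2*Y**2*Z ↦ 2·1·9·5 = 90
  -2*Z**3 ↦ -2·1·1·125 = -250
Sum: F(1, 3, 5) = (3) + (-5) + (-27) + (15) + (25) + (54) + (90) + (-250) = -95.
Reducing mod 7: -95 ≡ 3 (mod 7).
Since F(a, b, c) ≡ 3 ≠ 0 (mod 7), P does NOT lie on the curve.


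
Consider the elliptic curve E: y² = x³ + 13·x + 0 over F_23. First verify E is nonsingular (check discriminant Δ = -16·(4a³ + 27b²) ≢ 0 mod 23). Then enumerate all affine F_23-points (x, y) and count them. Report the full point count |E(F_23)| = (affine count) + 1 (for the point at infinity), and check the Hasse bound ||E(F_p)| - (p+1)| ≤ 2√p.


Affine points = {(0, 0), (4, 1), (4, 22), (5, 11), (5, 12), (6, 8), (6, 15), (8, 8), (8, 15), (9, 8), (9, 15), (10, 7), (10, 16), (11, 5), (11, 18), (16, 7), (16, 16), (20, 7), (20, 16), (21, 9), (21, 14), (22, 3), (22, 20)}; affine count = 23; |E(F_23)| = 24.

Discriminant check: Δ ∝ 4a³ + 27b² = 4·13³ + 27·0² = 4·2197 + 27·0 ≡ 2 (mod 23). Nonzero ⇒ E is nonsingular.
For each x ∈ F_23, compute rhs = x³ + 13·x + 0 mod 23, then count y ∈ F_23 with y² ≡ rhs.
  x = 0: rhs = 0, matching y values: 0 (1 points).
  x = 1: rhs = 14, matching y values: none (0 points).
  x = 2: rhs = 11, matching y values: none (0 points).
  x = 3: rhs = 20, matching y values: none (0 points).
  x = 4: rhs = 1, matching y values: 1, 22 (2 points).
  x = 5: rhs = 6, matching y values: 11, 12 (2 points).
  x = 6: rhs = 18, matching y values: 8, 15 (2 points).
  x = 7: rhs = 20, matching y values: none (0 points).
  x = 8: rhs = 18, matching y values: 8, 15 (2 points).
  x = 9: rhs = 18, matching y values: 8, 15 (2 points).
  x = 10: rhs = 3, matching y values: 7, 16 (2 points).
  x = 11: rhs = 2, matching y values: 5, 18 (2 points).
  x = 12: rhs = 21, matching y values: none (0 points).
  x = 13: rhs = 20, matching y values: none (0 points).
  x = 14: rhs = 5, matching y values: none (0 points).
  x = 15: rhs = 5, matching y values: none (0 points).
  x = 16: rhs = 3, matching y values: 7, 16 (2 points).
  x = 17: rhs = 5, matching y values: none (0 points).
  x = 18: rhs = 17, matching y values: none (0 points).
  x = 19: rhs = 22, matching y values: none (0 points).
  x = 20: rhs = 3, matching y values: 7, 16 (2 points).
  x = 21: rhs = 12, matching y values: 9, 14 (2 points).
  x = 22: rhs = 9, matching y values: 3, 20 (2 points).
Total affine count: 23.
Full point count |E(F_23)| = 23 + 1 = 24.
Hasse bound: |24 − (23+1)| = |0| = 0 ≤ 2√23 ≈ 9.5917 ✓.


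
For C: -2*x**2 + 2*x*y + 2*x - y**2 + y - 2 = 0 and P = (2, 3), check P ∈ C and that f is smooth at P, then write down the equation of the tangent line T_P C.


Tangent line at P: 3 - y = 0.

Step 1: f(2, 3) = 0, so P lies on C.
Step 2: partial derivatives
  f_x(x, y) = -4*x + 2*y + 2, f_y(x, y) = 2*x - 2*y + 1.
  f_x(P) = 0, f_y(P) = -1 (gradient nonzero, so P is smooth).
Step 3: tangent line at P: 0·(x − 2) + -1·(y − 3) = 0.
Expanding: 3 - y = 0.


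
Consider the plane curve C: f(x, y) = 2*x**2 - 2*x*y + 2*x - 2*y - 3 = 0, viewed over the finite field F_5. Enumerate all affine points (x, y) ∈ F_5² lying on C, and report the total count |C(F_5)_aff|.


Affine F_5-points: {(0, 1), (1, 4), (2, 4), (3, 2)}; count = 4.

For each of the 25 pairs (x, y) ∈ F_5², evaluate f(x, y) mod 5. Record the zeros.
  x = 0: [0↦2, 1↦0, 2↦3, 3↦1, 4↦4]  zeros at y ∈ {1}
  x = 1: [0↦1, 1↦2, 2↦3, 3↦4, 4↦0]  zeros at y ∈ {4}
  x = 2: [0↦4, 1↦3, 2↦2, 3↦1, 4↦0]  zeros at y ∈ {4}
  x = 3: [0↦1, 1↦3, 2↦0, 3↦2, 4↦4]  zeros at y ∈ {2}
  x = 4: [0↦2, 1↦2, 2↦2, 3↦2, 4↦2]  zeros at y ∈ ∅
Collecting zeros: affine points = {(0, 1), (1, 4), (2, 4), (3, 2)}.
Total count |C(F_5)_aff| = 4.


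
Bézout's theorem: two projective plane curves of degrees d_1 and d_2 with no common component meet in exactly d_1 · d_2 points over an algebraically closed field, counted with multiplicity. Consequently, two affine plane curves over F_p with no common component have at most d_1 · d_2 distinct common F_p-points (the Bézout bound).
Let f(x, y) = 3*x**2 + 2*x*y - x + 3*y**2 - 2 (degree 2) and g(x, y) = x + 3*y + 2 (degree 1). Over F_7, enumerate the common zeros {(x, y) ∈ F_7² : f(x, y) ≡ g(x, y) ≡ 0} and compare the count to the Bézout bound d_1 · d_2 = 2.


Common zeros: ∅; count = 0; Bézout bound = 2.

deg(f) = 2, deg(g) = 1, so Bézout bound = 2.
Scan x ∈ F_7. For each x, list the y ∈ F_7 with f(x, y) ≡ 0 and those with g(x, y) ≡ 0 (mod 7); the common zeros in that column are the intersection.
  x = 0: f ≡ 0 at y ∈ ∅; g ≡ 0 at y ∈ {4}; common: ∅.
  x = 1: f ≡ 0 at y ∈ {0, 4}; g ≡ 0 at y ∈ {6}; common: ∅.
  x = 2: f ≡ 0 at y ∈ {2, 6}; g ≡ 0 at y ∈ {1}; common: ∅.
  x = 3: f ≡ 0 at y ∈ ∅; g ≡ 0 at y ∈ {3}; common: ∅.
  x = 4: f ≡ 0 at y ∈ {0, 2}; g ≡ 0 at y ∈ {5}; common: ∅.
  x = 5: f ≡ 0 at y ∈ ∅; g ≡ 0 at y ∈ {0}; common: ∅.
  x = 6: f ≡ 0 at y ∈ {4, 6}; g ≡ 0 at y ∈ {2}; common: ∅.
Collecting: common zeros = ∅, so the count is 0.
Comparison with the Bézout bound: 0 ≤ 2 = deg(f)·deg(g), as expected for curves with no common component (the affine F_7-count falls short of the bound because intersections may lie at infinity, over extension fields, or carry multiplicity).


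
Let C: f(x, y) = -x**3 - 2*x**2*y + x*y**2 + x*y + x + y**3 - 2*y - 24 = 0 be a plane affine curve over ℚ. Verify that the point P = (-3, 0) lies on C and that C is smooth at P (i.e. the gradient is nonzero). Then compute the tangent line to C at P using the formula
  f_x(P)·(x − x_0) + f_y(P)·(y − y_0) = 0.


Tangent line at P: -26*x - 23*y - 78 = 0.

Step 1: f(-3, 0) = 0, so P lies on C.
Step 2: partial derivatives
  f_x(x, y) = -3*x**2 - 4*x*y + y**2 + y + 1, f_y(x, y) = -2*x**2 + 2*x*y + x + 3*y**2 - 2.
  f_x(P) = -26, f_y(P) = -23 (gradient nonzero, so P is smooth).
Step 3: tangent line at P: -26·(x − -3) + -23·(y − 0) = 0.
Expanding: -26*x - 23*y - 78 = 0.


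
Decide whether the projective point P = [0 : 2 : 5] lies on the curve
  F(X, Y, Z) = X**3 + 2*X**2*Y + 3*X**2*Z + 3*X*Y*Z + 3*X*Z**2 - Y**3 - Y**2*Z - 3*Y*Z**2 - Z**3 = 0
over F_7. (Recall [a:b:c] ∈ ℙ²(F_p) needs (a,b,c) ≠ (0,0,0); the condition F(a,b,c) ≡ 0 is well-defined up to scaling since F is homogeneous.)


F(0,2,5) ≡ 5 (mod 7); P is NOT on the curve.

Evaluate F(0, 2, 5) term-by-term (mod 7).
  X**3 ↦ 1·0·1·1 = 0
  2*X**2*Y ↦ 2·0·2·1 = 0
  3*X**2*Z ↦ 3·0·1·5 = 0
  3*X*Y*Z ↦ 3·0·2·5 = 0
  3*X*Z**2 ↦ 3·0·1·25 = 0
  -Y**3 ↦ -1·1·8·1 = -8
  -Y**2*Z ↦ -1·1·4·5 = -20
  -3*Y*Z**2 ↦ -3·1·2·25 = -150
  -Z**3 ↦ -1·1·1·125 = -125
Sum: F(0, 2, 5) = (0) + (0) + (0) + (0) + (0) + (-8) + (-20) + (-150) + (-125) = -303.
Reducing mod 7: -303 ≡ 5 (mod 7).
Since F(a, b, c) ≡ 5 ≠ 0 (mod 7), P does NOT lie on the curve.


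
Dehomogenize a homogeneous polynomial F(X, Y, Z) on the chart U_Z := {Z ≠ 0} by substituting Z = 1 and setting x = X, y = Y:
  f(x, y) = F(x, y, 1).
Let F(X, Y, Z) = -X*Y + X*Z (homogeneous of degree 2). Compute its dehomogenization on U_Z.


f(x, y) = -x*y + x

On U_Z we set Z = 1. Each monomial c·X^i·Y^j·Z^k in F becomes c·x^i·y^j·1^k = c·x^i·y^j.
Substituting Z = 1: F(X, Y, 1) = -x*y + x.
Note: deg(f) ≤ deg(F) = 2; strict inequality happens when F is divisible by Z (lost terms).


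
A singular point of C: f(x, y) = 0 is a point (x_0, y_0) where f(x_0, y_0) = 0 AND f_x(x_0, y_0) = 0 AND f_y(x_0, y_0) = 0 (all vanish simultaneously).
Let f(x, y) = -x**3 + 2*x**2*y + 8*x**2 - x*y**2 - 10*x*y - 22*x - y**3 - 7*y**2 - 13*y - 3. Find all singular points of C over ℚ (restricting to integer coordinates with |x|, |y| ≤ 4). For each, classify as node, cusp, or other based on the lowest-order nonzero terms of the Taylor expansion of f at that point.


Singular points: {(1, -3)}; classification: node.

Compute partial derivatives:
  f_x = -3*x**2 + 4*x*y + 16*x - y**2 - 10*y - 22.
  f_y = 2*x**2 - 2*x*y - 10*x - 3*y**2 - 14*y - 13.
Scan x_0 ∈ {−4, ..., 4}. For each x_0, f_y(x_0, y) is a polynomial in y; find its integer roots y ∈ {−4, ..., 4}, then test f_x and f at those candidates.
  x = -4: f_y(-4, y) = -3*y**2 - 6*y + 59; no integer root y with |y| ≤ 4.
  x = -3: f_y(-3, y) = -3*y**2 - 8*y + 35; no integer root y with |y| ≤ 4.
  x = -2: f_y(-2, y) = -3*y**2 - 10*y + 15; no integer root y with |y| ≤ 4.
  x = -1: f_y(-1, y) = -3*y**2 - 12*y - 1; no integer root y with |y| ≤ 4.
  x = 0: f_y(0, y) = -3*y**2 - 14*y - 13; no integer root y with |y| ≤ 4.
  x = 1: f_y(1, y) = -3*y**2 - 16*y - 21; vanishes at y ∈ {-3}. (1, -3): f_x = 0, f = 0 — SINGULAR.
  x = 2: f_y(2, y) = -3*y**2 - 18*y - 25; no integer root y with |y| ≤ 4.
  x = 3: f_y(3, y) = -3*y**2 - 20*y - 25; no integer root y with |y| ≤ 4.
  x = 4: f_y(4, y) = -3*y**2 - 22*y - 21; no integer root y with |y| ≤ 4.
Only singular point on the grid: (1, -3).
Classify: substitute x = 1 + u, y = -3 + v and expand: f = -u**3 + 2*u**2*v - u**2 - u*v**2 - v**3 + v**2.
No constant or linear terms (consistent with a singular point). Quadratic part: -u**2 + v**2. Cubic part: -u**3 + 2*u**2*v - u*v**2 - v**3.
The quadratic part v**2 - u**2 = (v − u)(v + u) splits into two distinct linear factors, so there are two distinct tangent lines y − -3 = ±(x − 1) — this is a node (ordinary double point).
Classification: node.


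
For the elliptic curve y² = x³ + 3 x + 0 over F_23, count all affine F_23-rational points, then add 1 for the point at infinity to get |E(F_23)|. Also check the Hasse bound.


Affine points = {(0, 0), (1, 2), (1, 21), (3, 6), (3, 17), (5, 5), (5, 18), (6, 2), (6, 21), (10, 8), (10, 15), (12, 4), (12, 19), (14, 7), (14, 16), (15, 4), (15, 19), (16, 2), (16, 21), (19, 4), (19, 19), (21, 3), (21, 20)}; affine count = 23; |E(F_23)| = 24.

Discriminant check: Δ ∝ 4a³ + 27b² = 4·3³ + 27·0² = 4·27 + 27·0 ≡ 16 (mod 23). Nonzero ⇒ E is nonsingular.
For each x ∈ F_23, compute rhs = x³ + 3·x + 0 mod 23, then count y ∈ F_23 with y² ≡ rhs.
  x = 0: rhs = 0, matching y values: 0 (1 points).
  x = 1: rhs = 4, matching y values: 2, 21 (2 points).
  x = 2: rhs = 14, matching y values: none (0 points).
  x = 3: rhs = 13, matching y values: 6, 17 (2 points).
  x = 4: rhs = 7, matching y values: none (0 points).
  x = 5: rhs = 2, matching y values: 5, 18 (2 points).
  x = 6: rhs = 4, matching y values: 2, 21 (2 points).
  x = 7: rhs = 19, matching y values: none (0 points).
  x = 8: rhs = 7, matching y values: none (0 points).
  x = 9: rhs = 20, matching y values: none (0 points).
  x = 10: rhs = 18, matching y values: 8, 15 (2 points).
  x = 11: rhs = 7, matching y values: none (0 points).
  x = 12: rhs = 16, matching y values: 4, 19 (2 points).
  x = 13: rhs = 5, matching y values: none (0 points).
  x = 14: rhs = 3, matching y values: 7, 16 (2 points).
  x = 15: rhs = 16, matching y values: 4, 19 (2 points).
  x = 16: rhs = 4, matching y values: 2, 21 (2 points).
  x = 17: rhs = 19, matching y values: none (0 points).
  x = 18: rhs = 21, matching y values: none (0 points).
  x = 19: rhs = 16, matching y values: 4, 19 (2 points).
  x = 20: rhs = 10, matching y values: none (0 points).
  x = 21: rhs = 9, matching y values: 3, 20 (2 points).
  x = 22: rhs = 19, matching y values: none (0 points).
Total affine count: 23.
Full point count |E(F_23)| = 23 + 1 = 24.
Hasse bound: |24 − (23+1)| = |0| = 0 ≤ 2√23 ≈ 9.5917 ✓.


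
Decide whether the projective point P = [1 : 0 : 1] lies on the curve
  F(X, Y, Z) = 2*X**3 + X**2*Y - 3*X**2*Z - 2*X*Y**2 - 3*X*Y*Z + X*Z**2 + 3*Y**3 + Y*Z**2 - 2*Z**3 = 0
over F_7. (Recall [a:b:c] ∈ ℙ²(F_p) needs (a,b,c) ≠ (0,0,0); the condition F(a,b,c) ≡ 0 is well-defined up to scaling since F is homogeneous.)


F(1,0,1) ≡ 5 (mod 7); P is NOT on the curve.

Evaluate F(1, 0, 1) term-by-term (mod 7).
  2*X**3 ↦ 2·1·1·1 = 2
  X**2*Y ↦ 1·1·0·1 = 0
  -3*X**2*Z ↦ -3·1·1·1 = -3
  -2*X*Y**2 ↦ -2·1·0·1 = 0
  -3*X*Y*Z ↦ -3·1·0·1 = 0
  X*Z**2 ↦ 1·1·1·1 = 1
  3*Y**3 ↦ 3·1·0·1 = 0
  Y*Z**2 ↦ 1·1·0·1 = 0
  -2*Z**3 ↦ -2·1·1·1 = -2
Sum: F(1, 0, 1) = (2) + (0) + (-3) + (0) + (0) + (1) + (0) + (0) + (-2) = -2.
Reducing mod 7: -2 ≡ 5 (mod 7).
Since F(a, b, c) ≡ 5 ≠ 0 (mod 7), P does NOT lie on the curve.


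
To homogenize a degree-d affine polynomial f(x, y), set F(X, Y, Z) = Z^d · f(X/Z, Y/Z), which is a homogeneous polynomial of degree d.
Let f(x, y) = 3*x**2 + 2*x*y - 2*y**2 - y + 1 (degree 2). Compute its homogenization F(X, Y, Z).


F(X, Y, Z) = 3*X**2 + 2*X*Y - 2*Y**2 - Y*Z + Z**2

deg(f) = 2.
Substitute x = X/Z, y = Y/Z into f, then multiply by Z^2.
  monomial 3·x^2·y^0 ↦ 3·X^2·Y^0·Z^0.
  monomial 2·x^1·y^1 ↦ 2·X^1·Y^1·Z^0.
  monomial -2·x^0·y^2 ↦ -2·X^0·Y^2·Z^0.
  monomial -1·x^0·y^1 ↦ -1·X^0·Y^1·Z^1.
  monomial 1·x^0·y^0 ↦ 1·X^0·Y^0·Z^2.
Collecting: F(X, Y, Z) = 3*X**2 + 2*X*Y - 2*Y**2 - Y*Z + Z**2.


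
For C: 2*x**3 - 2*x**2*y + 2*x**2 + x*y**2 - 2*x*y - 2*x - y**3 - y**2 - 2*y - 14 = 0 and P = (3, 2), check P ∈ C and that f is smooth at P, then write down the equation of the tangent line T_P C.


Tangent line at P: 40*x - 30*y - 60 = 0.

Step 1: f(3, 2) = 0, so P lies on C.
Step 2: partial derivatives
  f_x(x, y) = 6*x**2 - 4*x*y + 4*x + y**2 - 2*y - 2, f_y(x, y) = -2*x**2 + 2*x*y - 2*x - 3*y**2 - 2*y - 2.
  f_x(P) = 40, f_y(P) = -30 (gradient nonzero, so P is smooth).
Step 3: tangent line at P: 40·(x − 3) + -30·(y − 2) = 0.
Expanding: 40*x - 30*y - 60 = 0.


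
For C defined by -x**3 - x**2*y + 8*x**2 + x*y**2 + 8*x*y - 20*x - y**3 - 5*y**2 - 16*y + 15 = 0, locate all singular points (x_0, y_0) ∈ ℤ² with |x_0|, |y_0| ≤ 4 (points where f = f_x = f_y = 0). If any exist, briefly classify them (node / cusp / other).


Singular points: {(3, -1)}; classification: cusp.

Compute partial derivatives:
  f_x = -3*x**2 - 2*x*y + 16*x + y**2 + 8*y - 20.
  f_y = -x**2 + 2*x*y + 8*x - 3*y**2 - 10*y - 16.
Scan x_0 ∈ {−4, ..., 4}. For each x_0, f_y(x_0, y) is a polynomial in y; find its integer roots y ∈ {−4, ..., 4}, then test f_x and f at those candidates.
  x = -4: f_y(-4, y) = -3*y**2 - 18*y - 64; no integer root y with |y| ≤ 4.
  x = -3: f_y(-3, y) = -3*y**2 - 16*y - 49; no integer root y with |y| ≤ 4.
  x = -2: f_y(-2, y) = -3*y**2 - 14*y - 36; no integer root y with |y| ≤ 4.
  x = -1: f_y(-1, y) = -3*y**2 - 12*y - 25; no integer root y with |y| ≤ 4.
  x = 0: f_y(0, y) = -3*y**2 - 10*y - 16; no integer root y with |y| ≤ 4.
  x = 1: f_y(1, y) = -3*y**2 - 8*y - 9; no integer root y with |y| ≤ 4.
  x = 2: f_y(2, y) = -3*y**2 - 6*y - 4; no integer root y with |y| ≤ 4.
  x = 3: f_y(3, y) = -3*y**2 - 4*y - 1; vanishes at y ∈ {-1}. (3, -1): f_x = 0, f = 0 — SINGULAR.
  x = 4: f_y(4, y) = -3*y**2 - 2*y; vanishes at y ∈ {0}. (4, 0): f_x = -4 ≠ 0.
Only singular point on the grid: (3, -1).
Classify: substitute x = 3 + u, y = -1 + v and expand: f = -u**3 - u**2*v + u*v**2 - v**3 + v**2.
No constant or linear terms (consistent with a singular point). Quadratic part: v**2. Cubic part: -u**3 - u**2*v + u*v**2 - v**3.
The quadratic part v**2 is a perfect square, so there is a single (double) tangent line v = 0, i.e. y = -1. Restricting the cubic part to that line (v = 0) leaves -u**3 ≠ 0, so f is not divisible by v and the branch is v² ≈ u**3 to lowest order — this is a cusp.
Classification: cusp.


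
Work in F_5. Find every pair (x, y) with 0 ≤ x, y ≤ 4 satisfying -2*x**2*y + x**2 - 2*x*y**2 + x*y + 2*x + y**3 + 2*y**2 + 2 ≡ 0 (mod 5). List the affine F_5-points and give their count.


Affine F_5-points: {(0, 1), (1, 0), (1, 1), (1, 4), (2, 0), (4, 3)}; count = 6.

For each of the 25 pairs (x, y) ∈ F_5², evaluate f(x, y) mod 5. Record the zeros.
  x = 0: [0↦2, 1↦0, 2↦3, 3↦2, 4↦3]  zeros at y ∈ {1}
  x = 1: [0↦0, 1↦0, 2↦1, 3↦4, 4↦0]  zeros at y ∈ {0, 1, 4}
  x = 2: [0↦0, 1↦3, 2↦3, 3↦1, 4↦3]  zeros at y ∈ {0}
  x = 3: [0↦2, 1↦4, 2↦4, 3↦3, 4↦2]  zeros at y ∈ ∅
  x = 4: [0↦1, 1↦3, 2↦4, 3↦0, 4↦2]  zeros at y ∈ {3}
Collecting zeros: affine points = {(0, 1), (1, 0), (1, 1), (1, 4), (2, 0), (4, 3)}.
Total count |C(F_5)_aff| = 6.


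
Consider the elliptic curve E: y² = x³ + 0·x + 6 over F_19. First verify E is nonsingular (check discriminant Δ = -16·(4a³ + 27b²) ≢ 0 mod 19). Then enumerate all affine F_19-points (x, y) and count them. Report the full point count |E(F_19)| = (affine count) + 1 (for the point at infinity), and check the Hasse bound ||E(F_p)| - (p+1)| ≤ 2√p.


Affine points = {(0, 5), (0, 14), (1, 8), (1, 11), (5, 6), (5, 13), (7, 8), (7, 11), (8, 9), (8, 10), (11, 8), (11, 11), (12, 9), (12, 10), (16, 6), (16, 13), (17, 6), (17, 13), (18, 9), (18, 10)}; affine count = 20; |E(F_19)| = 21.

Discriminant check: Δ ∝ 4a³ + 27b² = 4·0³ + 27·6² = 4·0 + 27·36 ≡ 3 (mod 19). Nonzero ⇒ E is nonsingular.
For each x ∈ F_19, compute rhs = x³ + 0·x + 6 mod 19, then count y ∈ F_19 with y² ≡ rhs.
  x = 0: rhs = 6, matching y values: 5, 14 (2 points).
  x = 1: rhs = 7, matching y values: 8, 11 (2 points).
  x = 2: rhs = 14, matching y values: none (0 points).
  x = 3: rhs = 14, matching y values: none (0 points).
  x = 4: rhs = 13, matching y values: none (0 points).
  x = 5: rhs = 17, matching y values: 6, 13 (2 points).
  x = 6: rhs = 13, matching y values: none (0 points).
  x = 7: rhs = 7, matching y values: 8, 11 (2 points).
  x = 8: rhs = 5, matching y values: 9, 10 (2 points).
  x = 9: rhs = 13, matching y values: none (0 points).
  x = 10: rhs = 18, matching y values: none (0 points).
  x = 11: rhs = 7, matching y values: 8, 11 (2 points).
  x = 12: rhs = 5, matching y values: 9, 10 (2 points).
  x = 13: rhs = 18, matching y values: none (0 points).
  x = 14: rhs = 14, matching y values: none (0 points).
  x = 15: rhs = 18, matching y values: none (0 points).
  x = 16: rhs = 17, matching y values: 6, 13 (2 points).
  x = 17: rhs = 17, matching y values: 6, 13 (2 points).
  x = 18: rhs = 5, matching y values: 9, 10 (2 points).
Total affine count: 20.
Full point count |E(F_19)| = 20 + 1 = 21.
Hasse bound: |21 − (19+1)| = |1| = 1 ≤ 2√19 ≈ 8.7178 ✓.


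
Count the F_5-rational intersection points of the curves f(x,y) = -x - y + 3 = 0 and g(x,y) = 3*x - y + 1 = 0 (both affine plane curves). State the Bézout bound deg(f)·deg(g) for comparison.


Common zeros: {(3, 0)}; count = 1; Bézout bound = 1.

deg(f) = 1, deg(g) = 1, so Bézout bound = 1.
Scan x ∈ F_5. For each x, list the y ∈ F_5 with f(x, y) ≡ 0 and those with g(x, y) ≡ 0 (mod 5); the common zeros in that column are the intersection.
  x = 0: f ≡ 0 at y ∈ {3}; g ≡ 0 at y ∈ {1}; common: ∅.
  x = 1: f ≡ 0 at y ∈ {2}; g ≡ 0 at y ∈ {4}; common: ∅.
  x = 2: f ≡ 0 at y ∈ {1}; g ≡ 0 at y ∈ {2}; common: ∅.
  x = 3: f ≡ 0 at y ∈ {0}; g ≡ 0 at y ∈ {0}; common: {0}.
  x = 4: f ≡ 0 at y ∈ {4}; g ≡ 0 at y ∈ {3}; common: ∅.
Collecting: common zeros = {(3, 0)}, so the count is 1.
Comparison with the Bézout bound: 1 ≤ 1 = deg(f)·deg(g), as expected for curves with no common component (the bound is attained).


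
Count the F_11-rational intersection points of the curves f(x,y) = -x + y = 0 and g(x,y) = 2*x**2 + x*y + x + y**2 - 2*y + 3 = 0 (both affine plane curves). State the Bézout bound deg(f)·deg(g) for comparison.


Common zeros: ∅; count = 0; Bézout bound = 2.

deg(f) = 1, deg(g) = 2, so Bézout bound = 2.
Scan x ∈ F_11. For each x, list the y ∈ F_11 with f(x, y) ≡ 0 and those with g(x, y) ≡ 0 (mod 11); the common zeros in that column are the intersection.
  x = 0: f ≡ 0 at y ∈ {0}; g ≡ 0 at y ∈ {4, 9}; common: ∅.
  x = 1: f ≡ 0 at y ∈ {1}; g ≡ 0 at y ∈ ∅; common: ∅.
  x = 2: f ≡ 0 at y ∈ {2}; g ≡ 0 at y ∈ {3, 8}; common: ∅.
  x = 3: f ≡ 0 at y ∈ {3}; g ≡ 0 at y ∈ {4, 6}; common: ∅.
  x = 4: f ≡ 0 at y ∈ {4}; g ≡ 0 at y ∈ ∅; common: ∅.
  x = 5: f ≡ 0 at y ∈ {5}; g ≡ 0 at y ∈ ∅; common: ∅.
  x = 6: f ≡ 0 at y ∈ {6}; g ≡ 0 at y ∈ {9}; common: ∅.
  x = 7: f ≡ 0 at y ∈ {7}; g ≡ 0 at y ∈ {3}; common: ∅.
  x = 8: f ≡ 0 at y ∈ {8}; g ≡ 0 at y ∈ ∅; common: ∅.
  x = 9: f ≡ 0 at y ∈ {9}; g ≡ 0 at y ∈ ∅; common: ∅.
  x = 10: f ≡ 0 at y ∈ {10}; g ≡ 0 at y ∈ {6, 8}; common: ∅.
Collecting: common zeros = ∅, so the count is 0.
Comparison with the Bézout bound: 0 ≤ 2 = deg(f)·deg(g), as expected for curves with no common component (the affine F_11-count falls short of the bound because intersections may lie at infinity, over extension fields, or carry multiplicity).


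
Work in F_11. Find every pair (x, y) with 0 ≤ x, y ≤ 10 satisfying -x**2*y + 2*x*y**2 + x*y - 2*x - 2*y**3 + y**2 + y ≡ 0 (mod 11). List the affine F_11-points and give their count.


Affine F_11-points: {(0, 0), (0, 1), (0, 5), (1, 1), (4, 5), (4, 7), (4, 9), (5, 3), (5, 9), (5, 10), (6, 7), (7, 4), (7, 10)}; count = 13.

For each of the 121 pairs (x, y) ∈ F_11², evaluate f(x, y) mod 11. Record the zeros.
  x = 0: [0↦0, 1↦0, 2↦1, 3↦2, 4↦2, 5↦0, 6↦6, 7↦8, 8↦5, 9↦7, 10↦2]  zeros at y ∈ {0, 1, 5}
  x = 1: [0↦9, 1↦0, 2↦7, 3↦7, 4↦10, 5↦4, 6↦10, 7↦5, 8↦10, 9↦2, 10↦2]  zeros at y ∈ {1}
  x = 2: [0↦7, 1↦9, 2↦9, 3↦6, 4↦10, 5↦9, 6↦2, 7↦10, 8↦10, 9↦1, 10↦4]  zeros at y ∈ ∅
  x = 3: [0↦5, 1↦5, 2↦7, 3↦10, 4↦2, 5↦4, 6↦4, 7↦1, 8↦5, 9↦4, 10↦8]  zeros at y ∈ ∅
  x = 4: [0↦3, 1↦10, 2↦1, 3↦8, 4↦8, 5↦0, 6↦5, 7↦0, 8↦6, 9↦0, 10↦3]  zeros at y ∈ {5, 7, 9}
  x = 5: [0↦1, 1↦2, 2↦2, 3↦0, 4↦6, 5↦8, 6↦5, 7↦7, 8↦2, 9↦0, 10↦0]  zeros at y ∈ {3, 9, 10}
  x = 6: [0↦10, 1↦3, 2↦10, 3↦8, 4↦7, 5↦6, 6↦4, 7↦0, 8↦4, 9↦4, 10↦10]  zeros at y ∈ {7}
  x = 7: [0↦8, 1↦2, 2↦3, 3↦10, 4↦0, 5↦5, 6↦2, 7↦1, 8↦1, 9↦1, 10↦0]  zeros at y ∈ {4, 10}
  x = 8: [0↦6, 1↦10, 2↦3, 3↦6, 4↦7, 5↦5, 6↦10, 7↦10, 8↦4, 9↦2, 10↦3]  zeros at y ∈ ∅
  x = 9: [0↦4, 1↦5, 2↦10, 3↦7, 4↦6, 5↦6, 6↦6, 7↦5, 8↦2, 9↦7, 10↦8]  zeros at y ∈ ∅
  x = 10: [0↦2, 1↦9, 2↦2, 3↦2, 4↦8, 5↦8, 6↦1, 7↦8, 8↦6, 9↦5, 10↦4]  zeros at y ∈ ∅
Collecting zeros: affine points = {(0, 0), (0, 1), (0, 5), (1, 1), (4, 5), (4, 7), (4, 9), (5, 3), (5, 9), (5, 10), (6, 7), (7, 4), (7, 10)}.
Total count |C(F_11)_aff| = 13.


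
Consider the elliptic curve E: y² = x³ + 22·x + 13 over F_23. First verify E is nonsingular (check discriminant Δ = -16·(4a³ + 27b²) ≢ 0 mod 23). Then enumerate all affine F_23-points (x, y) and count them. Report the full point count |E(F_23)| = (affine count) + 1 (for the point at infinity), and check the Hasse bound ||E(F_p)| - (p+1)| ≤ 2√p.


Affine points = {(0, 6), (0, 17), (1, 6), (1, 17), (4, 2), (4, 21), (5, 8), (5, 15), (6, 4), (6, 19), (7, 2), (7, 21), (12, 2), (12, 21), (13, 9), (13, 14), (14, 11), (14, 12), (18, 10), (18, 13), (20, 9), (20, 14), (22, 6), (22, 17)}; affine count = 24; |E(F_23)| = 25.

Discriminant check: Δ ∝ 4a³ + 27b² = 4·22³ + 27·13² = 4·10648 + 27·169 ≡ 5 (mod 23). Nonzero ⇒ E is nonsingular.
For each x ∈ F_23, compute rhs = x³ + 22·x + 13 mod 23, then count y ∈ F_23 with y² ≡ rhs.
  x = 0: rhs = 13, matching y values: 6, 17 (2 points).
  x = 1: rhs = 13, matching y values: 6, 17 (2 points).
  x = 2: rhs = 19, matching y values: none (0 points).
  x = 3: rhs = 14, matching y values: none (0 points).
  x = 4: rhs = 4, matching y values: 2, 21 (2 points).
  x = 5: rhs = 18, matching y values: 8, 15 (2 points).
  x = 6: rhs = 16, matching y values: 4, 19 (2 points).
  x = 7: rhs = 4, matching y values: 2, 21 (2 points).
  x = 8: rhs = 11, matching y values: none (0 points).
  x = 9: rhs = 20, matching y values: none (0 points).
  x = 10: rhs = 14, matching y values: none (0 points).
  x = 11: rhs = 22, matching y values: none (0 points).
  x = 12: rhs = 4, matching y values: 2, 21 (2 points).
  x = 13: rhs = 12, matching y values: 9, 14 (2 points).
  x = 14: rhs = 6, matching y values: 11, 12 (2 points).
  x = 15: rhs = 15, matching y values: none (0 points).
  x = 16: rhs = 22, matching y values: none (0 points).
  x = 17: rhs = 10, matching y values: none (0 points).
  x = 18: rhs = 8, matching y values: 10, 13 (2 points).
  x = 19: rhs = 22, matching y values: none (0 points).
  x = 20: rhs = 12, matching y values: 9, 14 (2 points).
  x = 21: rhs = 7, matching y values: none (0 points).
  x = 22: rhs = 13, matching y values: 6, 17 (2 points).
Total affine count: 24.
Full point count |E(F_23)| = 24 + 1 = 25.
Hasse bound: |25 − (23+1)| = |1| = 1 ≤ 2√23 ≈ 9.5917 ✓.


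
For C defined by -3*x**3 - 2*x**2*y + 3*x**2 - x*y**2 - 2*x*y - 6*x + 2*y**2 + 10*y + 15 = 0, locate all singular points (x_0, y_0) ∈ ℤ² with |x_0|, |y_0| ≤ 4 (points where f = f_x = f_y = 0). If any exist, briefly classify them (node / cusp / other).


Singular points: {(1, -3)}; classification: cusp.

Compute partial derivatives:
  f_x = -9*x**2 - 4*x*y + 6*x - y**2 - 2*y - 6.
  f_y = -2*x**2 - 2*x*y - 2*x + 4*y + 10.
Scan x_0 ∈ {−4, ..., 4}. For each x_0, f_y(x_0, y) is a polynomial in y; find its integer roots y ∈ {−4, ..., 4}, then test f_x and f at those candidates.
  x = -4: f_y(-4, y) = 12*y - 14; no integer root y with |y| ≤ 4.
  x = -3: f_y(-3, y) = 10*y - 2; no integer root y with |y| ≤ 4.
  x = -2: f_y(-2, y) = 8*y + 6; no integer root y with |y| ≤ 4.
  x = -1: f_y(-1, y) = 6*y + 10; no integer root y with |y| ≤ 4.
  x = 0: f_y(0, y) = 4*y + 10; no integer root y with |y| ≤ 4.
  x = 1: f_y(1, y) = 2*y + 6; vanishes at y ∈ {-3}. (1, -3): f_x = 0, f = 0 — SINGULAR.
  x = 2: f_y(2, y) = -2; no integer root y with |y| ≤ 4.
  x = 3: f_y(3, y) = -2*y - 14; no integer root y with |y| ≤ 4.
  x = 4: f_y(4, y) = -4*y - 30; no integer root y with |y| ≤ 4.
Only singular point on the grid: (1, -3).
Classify: substitute x = 1 + u, y = -3 + v and expand: f = -3*u**3 - 2*u**2*v - u*v**2 + v**2.
No constant or linear terms (consistent with a singular point). Quadratic part: v**2. Cubic part: -3*u**3 - 2*u**2*v - u*v**2.
The quadratic part v**2 is a perfect square, so there is a single (double) tangent line v = 0, i.e. y = -3. Restricting the cubic part to that line (v = 0) leaves -3*u**3 ≠ 0, so f is not divisible by v and the branch is v² ≈ 3*u**3 to lowest order — this is a cusp.
Classification: cusp.


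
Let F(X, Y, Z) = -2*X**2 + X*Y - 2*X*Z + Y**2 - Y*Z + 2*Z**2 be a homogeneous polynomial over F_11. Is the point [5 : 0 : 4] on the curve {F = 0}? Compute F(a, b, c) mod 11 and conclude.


F(5,0,4) ≡ 8 (mod 11); P is NOT on the curve.

Evaluate F(5, 0, 4) term-by-term (mod 11).
  -2*X**2 ↦ -2·25·1·1 = -50
  X*Y ↦ 1·5·0·1 = 0
  -2*X*Z ↦ -2·5·1·4 = -40
  Y**2 ↦ 1·1·0·1 = 0
  -Y*Z ↦ -1·1·0·4 = 0
  2*Z**2 ↦ 2·1·1·16 = 32
Sum: F(5, 0, 4) = (-50) + (0) + (-40) + (0) + (0) + (32) = -58.
Reducing mod 11: -58 ≡ 8 (mod 11).
Since F(a, b, c) ≡ 8 ≠ 0 (mod 11), P does NOT lie on the curve.


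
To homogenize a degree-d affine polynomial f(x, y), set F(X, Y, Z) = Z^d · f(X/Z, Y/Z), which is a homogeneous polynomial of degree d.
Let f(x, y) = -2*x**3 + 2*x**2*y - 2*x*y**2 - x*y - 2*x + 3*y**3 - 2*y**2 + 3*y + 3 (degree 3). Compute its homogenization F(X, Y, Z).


F(X, Y, Z) = -2*X**3 + 2*X**2*Y - 2*X*Y**2 - X*Y*Z - 2*X*Z**2 + 3*Y**3 - 2*Y**2*Z + 3*Y*Z**2 + 3*Z**3

deg(f) = 3.
Substitute x = X/Z, y = Y/Z into f, then multiply by Z^3.
  monomial -2·x^3·y^0 ↦ -2·X^3·Y^0·Z^0.
  monomial 2·x^2·y^1 ↦ 2·X^2·Y^1·Z^0.
  monomial -2·x^1·y^2 ↦ -2·X^1·Y^2·Z^0.
  monomial -1·x^1·y^1 ↦ -1·X^1·Y^1·Z^1.
  monomial -2·x^1·y^0 ↦ -2·X^1·Y^0·Z^2.
  monomial 3·x^0·y^3 ↦ 3·X^0·Y^3·Z^0.
  monomial -2·x^0·y^2 ↦ -2·X^0·Y^2·Z^1.
  monomial 3·x^0·y^1 ↦ 3·X^0·Y^1·Z^2.
  monomial 3·x^0·y^0 ↦ 3·X^0·Y^0·Z^3.
Collecting: F(X, Y, Z) = -2*X**3 + 2*X**2*Y - 2*X*Y**2 - X*Y*Z - 2*X*Z**2 + 3*Y**3 - 2*Y**2*Z + 3*Y*Z**2 + 3*Z**3.


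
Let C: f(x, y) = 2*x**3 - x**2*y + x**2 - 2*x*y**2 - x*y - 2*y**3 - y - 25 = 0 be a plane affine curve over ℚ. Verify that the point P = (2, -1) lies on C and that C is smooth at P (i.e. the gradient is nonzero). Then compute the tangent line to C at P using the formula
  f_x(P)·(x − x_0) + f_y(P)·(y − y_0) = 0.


Tangent line at P: 31*x - 5*y - 67 = 0.

Step 1: f(2, -1) = 0, so P lies on C.
Step 2: partial derivatives
  f_x(x, y) = 6*x**2 - 2*x*y + 2*x - 2*y**2 - y, f_y(x, y) = -x**2 - 4*x*y - x - 6*y**2 - 1.
  f_x(P) = 31, f_y(P) = -5 (gradient nonzero, so P is smooth).
Step 3: tangent line at P: 31·(x − 2) + -5·(y − -1) = 0.
Expanding: 31*x - 5*y - 67 = 0.


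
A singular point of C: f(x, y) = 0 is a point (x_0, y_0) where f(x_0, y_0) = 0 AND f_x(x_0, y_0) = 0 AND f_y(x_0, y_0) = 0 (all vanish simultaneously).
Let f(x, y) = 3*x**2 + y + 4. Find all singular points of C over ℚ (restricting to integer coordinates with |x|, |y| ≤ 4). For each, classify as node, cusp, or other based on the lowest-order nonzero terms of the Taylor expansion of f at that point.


No singular points in the scanned grid; C is smooth there.

Compute partial derivatives:
  f_x = 6*x.
  f_y = 1.
f_y = 1 is a nonzero constant, so f_y never vanishes: no point (x, y) can satisfy f = f_x = f_y = 0. In particular no (x, y) ∈ {−4, ..., 4}² is singular; the curve is smooth.


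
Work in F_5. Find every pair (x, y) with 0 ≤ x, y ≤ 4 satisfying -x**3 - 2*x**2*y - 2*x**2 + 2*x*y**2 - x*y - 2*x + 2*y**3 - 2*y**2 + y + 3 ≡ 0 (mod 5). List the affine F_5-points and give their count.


Affine F_5-points: {(1, 2)}; count = 1.

For each of the 25 pairs (x, y) ∈ F_5², evaluate f(x, y) mod 5. Record the zeros.
  x = 0: [0↦3, 1↦4, 2↦3, 3↦2, 4↦3]  zeros at y ∈ ∅
  x = 1: [0↦3, 1↦3, 2↦0, 3↦1, 4↦3]  zeros at y ∈ {2}
  x = 2: [0↦3, 1↦3, 2↦4, 3↦3, 4↦2]  zeros at y ∈ ∅
  x = 3: [0↦2, 1↦3, 2↦4, 3↦2, 4↦4]  zeros at y ∈ ∅
  x = 4: [0↦4, 1↦2, 2↦4, 3↦2, 4↦3]  zeros at y ∈ ∅
Collecting zeros: affine points = {(1, 2)}.
Total count |C(F_5)_aff| = 1.


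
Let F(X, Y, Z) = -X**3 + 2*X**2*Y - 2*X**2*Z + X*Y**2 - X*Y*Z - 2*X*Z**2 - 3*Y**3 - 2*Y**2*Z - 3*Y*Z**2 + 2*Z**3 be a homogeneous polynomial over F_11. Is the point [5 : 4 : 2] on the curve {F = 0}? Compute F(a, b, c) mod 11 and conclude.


F(5,4,2) ≡ 6 (mod 11); P is NOT on the curve.

Evaluate F(5, 4, 2) term-by-term (mod 11).
  -X**3 ↦ -1·125·1·1 = -125
  2*X**2*Y ↦ 2·25·4·1 = 200
  -2*X**2*Z ↦ -2·25·1·2 = -100
  X*Y**2 ↦ 1·5·16·1 = 80
  -X*Y*Z ↦ -1·5·4·2 = -40
  -2*X*Z**2 ↦ -2·5·1·4 = -40
  -3*Y**3 ↦ -3·1·64·1 = -192
  -2*Y**2*Z ↦ -2·1·16·2 = -64
  -3*Y*Z**2 ↦ -3·1·4·4 = -48
  2*Z**3 ↦ 2·1·1·8 = 16
Sum: F(5, 4, 2) = (-125) + (200) + (-100) + (80) + (-40) + (-40) + (-192) + (-64) + (-48) + (16) = -313.
Reducing mod 11: -313 ≡ 6 (mod 11).
Since F(a, b, c) ≡ 6 ≠ 0 (mod 11), P does NOT lie on the curve.


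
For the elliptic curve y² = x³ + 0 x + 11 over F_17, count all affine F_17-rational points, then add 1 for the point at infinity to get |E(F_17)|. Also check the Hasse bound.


Affine points = {(2, 6), (2, 11), (3, 2), (3, 15), (5, 0), (8, 8), (8, 9), (9, 3), (9, 14), (10, 5), (10, 12), (11, 4), (11, 13), (13, 7), (13, 10), (14, 1), (14, 16)}; affine count = 17; |E(F_17)| = 18.

Discriminant check: Δ ∝ 4a³ + 27b² = 4·0³ + 27·11² = 4·0 + 27·121 ≡ 3 (mod 17). Nonzero ⇒ E is nonsingular.
For each x ∈ F_17, compute rhs = x³ + 0·x + 11 mod 17, then count y ∈ F_17 with y² ≡ rhs.
  x = 0: rhs = 11, matching y values: none (0 points).
  x = 1: rhs = 12, matching y values: none (0 points).
  x = 2: rhs = 2, matching y values: 6, 11 (2 points).
  x = 3: rhs = 4, matching y values: 2, 15 (2 points).
  x = 4: rhs = 7, matching y values: none (0 points).
  x = 5: rhs = 0, matching y values: 0 (1 points).
  x = 6: rhs = 6, matching y values: none (0 points).
  x = 7: rhs = 14, matching y values: none (0 points).
  x = 8: rhs = 13, matching y values: 8, 9 (2 points).
  x = 9: rhs = 9, matching y values: 3, 14 (2 points).
  x = 10: rhs = 8, matching y values: 5, 12 (2 points).
  x = 11: rhs = 16, matching y values: 4, 13 (2 points).
  x = 12: rhs = 5, matching y values: none (0 points).
  x = 13: rhs = 15, matching y values: 7, 10 (2 points).
  x = 14: rhs = 1, matching y values: 1, 16 (2 points).
  x = 15: rhs = 3, matching y values: none (0 points).
  x = 16: rhs = 10, matching y values: none (0 points).
Total affine count: 17.
Full point count |E(F_17)| = 17 + 1 = 18.
Hasse bound: |18 − (17+1)| = |0| = 0 ≤ 2√17 ≈ 8.2462 ✓.


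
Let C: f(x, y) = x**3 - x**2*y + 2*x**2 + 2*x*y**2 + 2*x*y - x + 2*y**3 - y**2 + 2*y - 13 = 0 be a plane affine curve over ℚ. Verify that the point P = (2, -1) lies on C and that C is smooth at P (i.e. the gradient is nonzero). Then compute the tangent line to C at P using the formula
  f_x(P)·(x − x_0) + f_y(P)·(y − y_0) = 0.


Tangent line at P: 23*x + 2*y - 44 = 0.

Step 1: f(2, -1) = 0, so P lies on C.
Step 2: partial derivatives
  f_x(x, y) = 3*x**2 - 2*x*y + 4*x + 2*y**2 + 2*y - 1, f_y(x, y) = -x**2 + 4*x*y + 2*x + 6*y**2 - 2*y + 2.
  f_x(P) = 23, f_y(P) = 2 (gradient nonzero, so P is smooth).
Step 3: tangent line at P: 23·(x − 2) + 2·(y − -1) = 0.
Expanding: 23*x + 2*y - 44 = 0.


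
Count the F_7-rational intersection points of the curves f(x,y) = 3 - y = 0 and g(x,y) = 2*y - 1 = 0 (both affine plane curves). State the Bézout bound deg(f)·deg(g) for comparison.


Common zeros: ∅; count = 0; Bézout bound = 1.

deg(f) = 1, deg(g) = 1, so Bézout bound = 1.
Scan x ∈ F_7. For each x, list the y ∈ F_7 with f(x, y) ≡ 0 and those with g(x, y) ≡ 0 (mod 7); the common zeros in that column are the intersection.
  x = 0: f ≡ 0 at y ∈ {3}; g ≡ 0 at y ∈ {4}; common: ∅.
  x = 1: f ≡ 0 at y ∈ {3}; g ≡ 0 at y ∈ {4}; common: ∅.
  x = 2: f ≡ 0 at y ∈ {3}; g ≡ 0 at y ∈ {4}; common: ∅.
  x = 3: f ≡ 0 at y ∈ {3}; g ≡ 0 at y ∈ {4}; common: ∅.
  x = 4: f ≡ 0 at y ∈ {3}; g ≡ 0 at y ∈ {4}; common: ∅.
  x = 5: f ≡ 0 at y ∈ {3}; g ≡ 0 at y ∈ {4}; common: ∅.
  x = 6: f ≡ 0 at y ∈ {3}; g ≡ 0 at y ∈ {4}; common: ∅.
Collecting: common zeros = ∅, so the count is 0.
Comparison with the Bézout bound: 0 ≤ 1 = deg(f)·deg(g), as expected for curves with no common component (the affine F_7-count falls short of the bound because intersections may lie at infinity, over extension fields, or carry multiplicity).


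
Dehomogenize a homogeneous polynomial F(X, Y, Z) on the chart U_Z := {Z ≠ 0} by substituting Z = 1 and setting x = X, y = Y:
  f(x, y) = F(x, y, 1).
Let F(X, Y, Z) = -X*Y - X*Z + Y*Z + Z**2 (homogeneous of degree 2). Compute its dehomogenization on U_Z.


f(x, y) = -x*y - x + y + 1

On U_Z we set Z = 1. Each monomial c·X^i·Y^j·Z^k in F becomes c·x^i·y^j·1^k = c·x^i·y^j.
Substituting Z = 1: F(X, Y, 1) = -x*y - x + y + 1.
Note: deg(f) ≤ deg(F) = 2; strict inequality happens when F is divisible by Z (lost terms).


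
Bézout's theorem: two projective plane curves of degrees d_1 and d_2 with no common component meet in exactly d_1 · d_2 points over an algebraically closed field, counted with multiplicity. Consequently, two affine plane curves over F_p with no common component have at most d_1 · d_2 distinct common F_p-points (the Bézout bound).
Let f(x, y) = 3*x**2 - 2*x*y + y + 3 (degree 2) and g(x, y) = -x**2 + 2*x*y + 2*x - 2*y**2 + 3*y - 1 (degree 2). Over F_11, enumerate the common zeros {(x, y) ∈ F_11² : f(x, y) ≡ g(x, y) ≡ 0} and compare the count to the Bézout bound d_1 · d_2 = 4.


Common zeros: {(3, 6), (4, 1)}; count = 2; Bézout bound = 4.

deg(f) = 2, deg(g) = 2, so Bézout bound = 4.
Scan x ∈ F_11. For each x, list the y ∈ F_11 with f(x, y) ≡ 0 and those with g(x, y) ≡ 0 (mod 11); the common zeros in that column are the intersection.
  x = 0: f ≡ 0 at y ∈ {8}; g ≡ 0 at y ∈ {1, 6}; common: ∅.
  x = 1: f ≡ 0 at y ∈ {6}; g ≡ 0 at y ∈ {0, 8}; common: ∅.
  x = 2: f ≡ 0 at y ∈ {5}; g ≡ 0 at y ∈ ∅; common: ∅.
  x = 3: f ≡ 0 at y ∈ {6}; g ≡ 0 at y ∈ {4, 6}; common: {6}.
  x = 4: f ≡ 0 at y ∈ {1}; g ≡ 0 at y ∈ {1, 10}; common: {1}.
  x = 5: f ≡ 0 at y ∈ {5}; g ≡ 0 at y ∈ ∅; common: ∅.
  x = 6: f ≡ 0 at y ∈ ∅; g ≡ 0 at y ∈ {5, 8}; common: ∅.
  x = 7: f ≡ 0 at y ∈ {9}; g ≡ 0 at y ∈ {4, 10}; common: ∅.
  x = 8: f ≡ 0 at y ∈ {2}; g ≡ 0 at y ∈ ∅; common: ∅.
  x = 9: f ≡ 0 at y ∈ {8}; g ≡ 0 at y ∈ ∅; common: ∅.
  x = 10: f ≡ 0 at y ∈ {9}; g ≡ 0 at y ∈ ∅; common: ∅.
Collecting: common zeros = {(3, 6), (4, 1)}, so the count is 2.
Comparison with the Bézout bound: 2 ≤ 4 = deg(f)·deg(g), as expected for curves with no common component (the affine F_11-count falls short of the bound because intersections may lie at infinity, over extension fields, or carry multiplicity).


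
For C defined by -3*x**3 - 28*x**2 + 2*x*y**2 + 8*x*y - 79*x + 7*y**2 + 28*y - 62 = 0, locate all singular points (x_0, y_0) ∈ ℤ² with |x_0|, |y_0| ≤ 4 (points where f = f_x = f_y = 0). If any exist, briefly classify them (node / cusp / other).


Singular points: {(-3, -2)}; classification: node.

Compute partial derivatives:
  f_x = -9*x**2 - 56*x + 2*y**2 + 8*y - 79.
  f_y = 4*x*y + 8*x + 14*y + 28.
Scan x_0 ∈ {−4, ..., 4}. For each x_0, f_y(x_0, y) is a polynomial in y; find its integer roots y ∈ {−4, ..., 4}, then test f_x and f at those candidates.
  x = -4: f_y(-4, y) = -2*y - 4; vanishes at y ∈ {-2}. (-4, -2): f_x = -7 ≠ 0.
  x = -3: f_y(-3, y) = 2*y + 4; vanishes at y ∈ {-2}. (-3, -2): f_x = 0, f = 0 — SINGULAR.
  x = -2: f_y(-2, y) = 6*y + 12; vanishes at y ∈ {-2}. (-2, -2): f_x = -11 ≠ 0.
  x = -1: f_y(-1, y) = 10*y + 20; vanishes at y ∈ {-2}. (-1, -2): f_x = -40 ≠ 0.
  x = 0: f_y(0, y) = 14*y + 28; vanishes at y ∈ {-2}. (0, -2): f_x = -87 ≠ 0.
  x = 1: f_y(1, y) = 18*y + 36; vanishes at y ∈ {-2}. (1, -2): f_x = -152 ≠ 0.
  x = 2: f_y(2, y) = 22*y + 44; vanishes at y ∈ {-2}. (2, -2): f_x = -235 ≠ 0.
  x = 3: f_y(3, y) = 26*y + 52; vanishes at y ∈ {-2}. (3, -2): f_x = -336 ≠ 0.
  x = 4: f_y(4, y) = 30*y + 60; vanishes at y ∈ {-2}. (4, -2): f_x = -455 ≠ 0.
Only singular point on the grid: (-3, -2).
Classify: substitute x = -3 + u, y = -2 + v and expand: f = -3*u**3 - u**2 + 2*u*v**2 + v**2.
No constant or linear terms (consistent with a singular point). Quadratic part: -u**2 + v**2. Cubic part: -3*u**3 + 2*u*v**2.
The quadratic part v**2 - u**2 = (v − u)(v + u) splits into two distinct linear factors, so there are two distinct tangent lines y − -2 = ±(x − -3) — this is a node (ordinary double point).
Classification: node.


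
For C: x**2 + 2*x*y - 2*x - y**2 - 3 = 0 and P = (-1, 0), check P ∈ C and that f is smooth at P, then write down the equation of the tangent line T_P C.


Tangent line at P: -4*x - 2*y - 4 = 0.

Step 1: f(-1, 0) = 0, so P lies on C.
Step 2: partial derivatives
  f_x(x, y) = 2*x + 2*y - 2, f_y(x, y) = 2*x - 2*y.
  f_x(P) = -4, f_y(P) = -2 (gradient nonzero, so P is smooth).
Step 3: tangent line at P: -4·(x − -1) + -2·(y − 0) = 0.
Expanding: -4*x - 2*y - 4 = 0.


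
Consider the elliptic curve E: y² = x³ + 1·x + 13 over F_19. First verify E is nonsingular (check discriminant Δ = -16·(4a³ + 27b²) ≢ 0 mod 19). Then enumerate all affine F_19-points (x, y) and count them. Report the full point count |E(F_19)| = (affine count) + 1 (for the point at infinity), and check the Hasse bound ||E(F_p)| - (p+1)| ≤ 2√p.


Affine points = {(2, 2), (2, 17), (3, 9), (3, 10), (4, 9), (4, 10), (6, 8), (6, 11), (8, 1), (8, 18), (10, 4), (10, 15), (11, 5), (11, 14), (12, 9), (12, 10), (13, 0), (14, 4), (14, 15), (18, 7), (18, 12)}; affine count = 21; |E(F_19)| = 22.

Discriminant check: Δ ∝ 4a³ + 27b² = 4·1³ + 27·13² = 4·1 + 27·169 ≡ 7 (mod 19). Nonzero ⇒ E is nonsingular.
For each x ∈ F_19, compute rhs = x³ + 1·x + 13 mod 19, then count y ∈ F_19 with y² ≡ rhs.
  x = 0: rhs = 13, matching y values: none (0 points).
  x = 1: rhs = 15, matching y values: none (0 points).
  x = 2: rhs = 4, matching y values: 2, 17 (2 points).
  x = 3: rhs = 5, matching y values: 9, 10 (2 points).
  x = 4: rhs = 5, matching y values: 9, 10 (2 points).
  x = 5: rhs = 10, matching y values: none (0 points).
  x = 6: rhs = 7, matching y values: 8, 11 (2 points).
  x = 7: rhs = 2, matching y values: none (0 points).
  x = 8: rhs = 1, matching y values: 1, 18 (2 points).
  x = 9: rhs = 10, matching y values: none (0 points).
  x = 10: rhs = 16, matching y values: 4, 15 (2 points).
  x = 11: rhs = 6, matching y values: 5, 14 (2 points).
  x = 12: rhs = 5, matching y values: 9, 10 (2 points).
  x = 13: rhs = 0, matching y values: 0 (1 points).
  x = 14: rhs = 16, matching y values: 4, 15 (2 points).
  x = 15: rhs = 2, matching y values: none (0 points).
  x = 16: rhs = 2, matching y values: none (0 points).
  x = 17: rhs = 3, matching y values: none (0 points).
  x = 18: rhs = 11, matching y values: 7, 12 (2 points).
Total affine count: 21.
Full point count |E(F_19)| = 21 + 1 = 22.
Hasse bound: |22 − (19+1)| = |2| = 2 ≤ 2√19 ≈ 8.7178 ✓.
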